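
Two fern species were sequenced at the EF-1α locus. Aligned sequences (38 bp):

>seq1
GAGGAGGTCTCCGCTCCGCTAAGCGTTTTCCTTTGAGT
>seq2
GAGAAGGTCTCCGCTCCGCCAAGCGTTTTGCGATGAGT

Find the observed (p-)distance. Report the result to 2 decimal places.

The sequences differ at 5 of 38 positions (sites 4, 20, 30, 32, 33).
p = 5/38 = 0.131578… ≈ 0.13 (to 2 d.p.).

0.13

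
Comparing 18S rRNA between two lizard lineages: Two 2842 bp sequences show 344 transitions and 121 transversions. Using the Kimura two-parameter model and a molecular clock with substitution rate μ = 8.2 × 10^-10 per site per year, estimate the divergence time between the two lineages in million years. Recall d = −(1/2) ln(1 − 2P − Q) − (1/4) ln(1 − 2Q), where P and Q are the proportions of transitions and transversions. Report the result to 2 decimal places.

P = 344/2842 ≈ 0.121042 and Q = 121/2842 ≈ 0.042576.
Under the Kimura two-parameter model, d = −½ ln(1 − 2P − Q) − ¼ ln(1 − 2Q).
1 − 2P − Q = 0.71534, giving −½ ln(0.71534) = 0.167499.
1 − 2Q = 0.914848, giving −¼ ln(0.914848) = 0.022249.
d = 0.167499 + 0.022249 = 0.189748.
Under a molecular clock d = 2μt, so t = d/(2μ) = 0.189748 / (2 × 8.2 × 10^-10) = 115.70 million years.

115.70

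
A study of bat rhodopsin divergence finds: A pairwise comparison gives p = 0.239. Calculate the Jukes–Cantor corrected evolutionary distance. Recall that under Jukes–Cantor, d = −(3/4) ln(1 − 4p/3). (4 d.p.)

0.2878

d = −(3/4) ln(1 − 4p/3) = −0.75 ln(1 − 0.318667) = −0.75 ln(0.681333)
  = −0.75 × (-0.383704) = 0.287778 substitutions/site.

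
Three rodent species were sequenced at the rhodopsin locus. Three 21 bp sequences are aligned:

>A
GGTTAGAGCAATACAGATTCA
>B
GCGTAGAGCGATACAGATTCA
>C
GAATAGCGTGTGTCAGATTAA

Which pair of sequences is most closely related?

A–B: 3/21 differ, p = 0.143, d = 0.158.
A–C: 9/21 differ, p = 0.429, d = 0.635.
B–C: 8/21 differ, p = 0.381, d = 0.532.
The smallest distance is between A and B.

A and B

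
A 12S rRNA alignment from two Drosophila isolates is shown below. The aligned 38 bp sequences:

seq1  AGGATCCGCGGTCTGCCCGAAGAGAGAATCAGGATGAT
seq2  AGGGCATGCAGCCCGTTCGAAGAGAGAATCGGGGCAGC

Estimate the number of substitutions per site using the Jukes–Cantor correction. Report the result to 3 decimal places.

0.560

The sequences differ at 15 of 38 sites, so p = 15/38 ≈ 0.394737.
d = −(3/4) ln(1 − 4p/3) = −0.75 ln(1 − 0.526316) = −0.75 ln(0.473684)
  = −0.75 × (-0.747215) = 0.560411 substitutions/site.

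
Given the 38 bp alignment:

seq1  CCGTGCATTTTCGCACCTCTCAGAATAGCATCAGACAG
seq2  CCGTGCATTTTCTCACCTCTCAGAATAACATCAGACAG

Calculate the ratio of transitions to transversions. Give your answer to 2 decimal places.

Transitions are A↔G and C↔T; transversions are all other mismatches.
Transitions: 1. Transversions: 1.
R = 1/1 = 1.00.

1.00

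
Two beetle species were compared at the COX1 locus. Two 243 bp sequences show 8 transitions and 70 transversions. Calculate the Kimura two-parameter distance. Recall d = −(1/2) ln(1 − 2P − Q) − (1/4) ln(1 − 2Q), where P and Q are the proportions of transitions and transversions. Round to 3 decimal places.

P = 8/243 ≈ 0.032922 and Q = 70/243 ≈ 0.288066.
Under the Kimura two-parameter model, d = −½ ln(1 − 2P − Q) − ¼ ln(1 − 2Q).
1 − 2P − Q = 0.64609, giving −½ ln(0.64609) = 0.218408.
1 − 2Q = 0.423868, giving −¼ ln(0.423868) = 0.214583.
d = 0.218408 + 0.214583 = 0.432991.

0.433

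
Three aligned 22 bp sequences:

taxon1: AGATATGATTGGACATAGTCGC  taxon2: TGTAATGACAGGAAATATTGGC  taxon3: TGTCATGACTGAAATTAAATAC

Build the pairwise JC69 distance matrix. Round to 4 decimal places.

d(taxon1,taxon2) = 0.4975, d(taxon1,taxon3) = 0.8240, d(taxon2,taxon3) = 0.4975

taxon1–taxon2: 8/22 sites differ → p ≈ 0.363636, d = −0.75 ln(1 − 0.484848) = 0.497470 ≈ 0.4975.
taxon1–taxon3: 11/22 sites differ → p = 0.5, d = −0.75 ln(1 − 0.666667) = 0.823960 ≈ 0.8240.
taxon2–taxon3: 8/22 sites differ → p ≈ 0.363636, d = −0.75 ln(1 − 0.484848) = 0.497470 ≈ 0.4975.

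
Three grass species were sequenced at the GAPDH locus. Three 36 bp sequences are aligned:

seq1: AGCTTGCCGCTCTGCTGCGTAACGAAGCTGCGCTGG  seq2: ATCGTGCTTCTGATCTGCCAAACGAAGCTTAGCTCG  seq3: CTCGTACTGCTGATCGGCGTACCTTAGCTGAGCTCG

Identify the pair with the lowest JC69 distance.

seq2 and seq3

seq1–seq2: 12/36 differ, p = 0.333, d = 0.441.
seq1–seq3: 14/36 differ, p = 0.389, d = 0.548.
seq2–seq3: 10/36 differ, p = 0.278, d = 0.347.
The smallest distance is between seq2 and seq3.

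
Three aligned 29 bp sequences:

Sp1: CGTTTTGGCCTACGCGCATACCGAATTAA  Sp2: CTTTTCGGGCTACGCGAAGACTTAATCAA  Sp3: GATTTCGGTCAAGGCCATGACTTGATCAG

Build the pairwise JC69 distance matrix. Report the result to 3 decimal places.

Sp1–Sp2: 8/29 sites differ → p ≈ 0.275862, d = −0.75 ln(1 − 0.367816) = 0.343931 ≈ 0.344.
Sp1–Sp3: 15/29 sites differ → p ≈ 0.517241, d = −0.75 ln(1 − 0.689655) = 0.877553 ≈ 0.878.
Sp2–Sp3: 9/29 sites differ → p ≈ 0.310345, d = −0.75 ln(1 − 0.413793) = 0.400562 ≈ 0.401.

d(Sp1,Sp2) = 0.344, d(Sp1,Sp3) = 0.878, d(Sp2,Sp3) = 0.401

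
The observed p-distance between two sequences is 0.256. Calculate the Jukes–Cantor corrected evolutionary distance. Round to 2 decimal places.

d = −(3/4) ln(1 − 4p/3) = −0.75 ln(1 − 0.341333) = −0.75 ln(0.658667)
  = −0.75 × (-0.417537) = 0.313153 substitutions/site.

0.31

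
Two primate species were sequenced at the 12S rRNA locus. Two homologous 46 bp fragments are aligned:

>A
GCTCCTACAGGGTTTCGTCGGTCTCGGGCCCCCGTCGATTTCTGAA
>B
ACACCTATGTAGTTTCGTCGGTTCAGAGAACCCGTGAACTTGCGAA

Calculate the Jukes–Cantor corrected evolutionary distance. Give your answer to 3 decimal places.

0.509

The sequences differ at 17 of 46 sites, so p = 17/46 ≈ 0.369565.
d = −(3/4) ln(1 − 4p/3) = −0.75 ln(1 − 0.492753) = −0.75 ln(0.507247)
  = −0.75 × (-0.678757) = 0.509068 substitutions/site.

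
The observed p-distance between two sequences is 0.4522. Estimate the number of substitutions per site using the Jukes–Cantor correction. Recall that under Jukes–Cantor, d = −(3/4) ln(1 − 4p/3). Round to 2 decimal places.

0.69

d = −(3/4) ln(1 − 4p/3) = −0.75 ln(1 − 0.602933) = −0.75 ln(0.397067)
  = −0.75 × (-0.923650) = 0.692738 substitutions/site.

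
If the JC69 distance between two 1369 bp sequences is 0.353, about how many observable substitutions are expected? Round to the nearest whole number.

385

Invert JC69: p = (3/4)(1 − e^(−4d/3)) = 0.75 × (1 − e^(-0.470667)) = 0.75 × (1 − 0.624586) = 0.281561.
Expected differing sites = pL ≈ 0.281561 × 1369 = 385.457009 ≈ 385.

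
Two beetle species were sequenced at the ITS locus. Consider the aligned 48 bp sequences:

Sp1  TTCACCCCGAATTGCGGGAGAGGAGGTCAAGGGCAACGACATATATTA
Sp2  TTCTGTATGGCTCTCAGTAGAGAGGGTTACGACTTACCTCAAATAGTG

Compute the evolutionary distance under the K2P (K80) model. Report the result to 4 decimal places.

Of 48 sites, 11 differences are transitions and 13 are transversions, so P = 11/48 ≈ 0.229167 and Q = 13/48 ≈ 0.270833.
Under the Kimura two-parameter model, d = −½ ln(1 − 2P − Q) − ¼ ln(1 − 2Q).
1 − 2P − Q = 0.270833, giving −½ ln(0.270833) = 0.653126.
1 − 2Q = 0.458334, giving −¼ ln(0.458334) = 0.195039.
d = 0.653126 + 0.195039 = 0.848165.

0.8482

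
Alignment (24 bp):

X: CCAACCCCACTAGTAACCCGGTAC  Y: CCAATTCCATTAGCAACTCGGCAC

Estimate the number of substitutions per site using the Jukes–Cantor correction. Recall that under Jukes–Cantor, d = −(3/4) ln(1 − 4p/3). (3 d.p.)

0.304

The sequences differ at 6 of 24 sites (5, 6, 10, 14, 18, 22), so p = 6/24 = 0.25.
d = −(3/4) ln(1 − 4p/3) = −0.75 ln(1 − 0.333333) = −0.75 ln(0.666667)
  = −0.75 × (-0.405465) = 0.304099 substitutions/site.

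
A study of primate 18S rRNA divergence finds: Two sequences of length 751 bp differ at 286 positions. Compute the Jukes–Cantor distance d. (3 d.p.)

0.532

p = 286/751 ≈ 0.380826.
d = −(3/4) ln(1 − 4p/3) = −0.75 ln(1 − 0.507768) = −0.75 ln(0.492232)
  = −0.75 × (-0.708805) = 0.531604 substitutions/site.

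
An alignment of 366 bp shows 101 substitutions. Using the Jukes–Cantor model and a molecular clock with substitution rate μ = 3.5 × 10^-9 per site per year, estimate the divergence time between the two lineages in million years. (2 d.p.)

p = 101/366 ≈ 0.275956.
d = −(3/4) ln(1 − 4p/3) = −0.75 ln(1 − 0.367941) = −0.75 ln(0.632059)
  = −0.75 × (-0.458773) = 0.344080 substitutions/site.
Under a molecular clock d = 2μt, so t = d/(2μ) = 0.344080 / (2 × 3.5 × 10^-9) = 49.15 million years.

49.15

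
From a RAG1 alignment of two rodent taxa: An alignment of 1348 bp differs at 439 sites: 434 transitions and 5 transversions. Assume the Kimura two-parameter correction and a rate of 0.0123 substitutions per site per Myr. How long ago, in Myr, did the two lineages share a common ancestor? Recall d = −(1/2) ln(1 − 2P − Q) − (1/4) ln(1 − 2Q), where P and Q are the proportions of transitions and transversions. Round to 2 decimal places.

P = 434/1348 ≈ 0.321958 and Q = 5/1348 ≈ 0.003709.
Under the Kimura two-parameter model, d = −½ ln(1 − 2P − Q) − ¼ ln(1 − 2Q).
1 − 2P − Q = 0.352375, giving −½ ln(0.352375) = 0.521530.
1 − 2Q = 0.992582, giving −¼ ln(0.992582) = 0.001861.
d = 0.521530 + 0.001861 = 0.523391.
Under a molecular clock d = 2μt, so t = d/(2μ) = 0.523391 / (2 × 0.0123) = 21.28 Myr.

21.28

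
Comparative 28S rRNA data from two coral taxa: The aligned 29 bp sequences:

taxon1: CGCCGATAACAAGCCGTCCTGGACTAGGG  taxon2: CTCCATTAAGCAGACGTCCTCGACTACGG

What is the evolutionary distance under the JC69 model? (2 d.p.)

0.34

The sequences differ at 8 of 29 sites (2, 5, 6, 10, 11, 14, 21, 27), so p = 8/29 ≈ 0.275862.
d = −(3/4) ln(1 − 4p/3) = −0.75 ln(1 − 0.367816) = −0.75 ln(0.632184)
  = −0.75 × (-0.458575) = 0.343931 substitutions/site.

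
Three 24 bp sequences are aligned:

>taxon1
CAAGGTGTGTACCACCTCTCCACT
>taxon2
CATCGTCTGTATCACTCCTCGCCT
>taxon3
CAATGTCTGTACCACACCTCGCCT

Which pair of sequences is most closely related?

taxon1–taxon2: 8/24 differ, p = 0.333, d = 0.441.
taxon1–taxon3: 6/24 differ, p = 0.250, d = 0.304.
taxon2–taxon3: 4/24 differ, p = 0.167, d = 0.188.
The smallest distance is between taxon2 and taxon3.

taxon2 and taxon3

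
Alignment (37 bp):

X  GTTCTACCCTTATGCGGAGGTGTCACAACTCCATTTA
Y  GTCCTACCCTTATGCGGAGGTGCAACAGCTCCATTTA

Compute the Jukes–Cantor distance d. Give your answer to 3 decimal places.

0.117

The sequences differ at 4 of 37 sites (3, 23, 24, 28), so p = 4/37 ≈ 0.108108.
d = −(3/4) ln(1 − 4p/3) = −0.75 ln(1 − 0.144144) = −0.75 ln(0.855856)
  = −0.75 × (-0.155653) = 0.116740 substitutions/site.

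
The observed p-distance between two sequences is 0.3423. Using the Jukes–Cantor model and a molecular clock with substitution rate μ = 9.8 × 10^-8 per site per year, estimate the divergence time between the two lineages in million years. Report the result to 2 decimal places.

d = −(3/4) ln(1 − 4p/3) = −0.75 ln(1 − 0.4564) = −0.75 ln(0.5436)
  = −0.75 × (-0.609542) = 0.457157 substitutions/site.
Under a molecular clock d = 2μt, so t = d/(2μ) = 0.457157 / (2 × 9.8 × 10^-8) = 2.33 million years.

2.33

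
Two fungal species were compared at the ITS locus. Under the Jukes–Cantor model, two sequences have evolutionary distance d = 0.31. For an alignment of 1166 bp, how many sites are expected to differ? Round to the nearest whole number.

296

Invert JC69: p = (3/4)(1 − e^(−4d/3)) = 0.75 × (1 − e^(-0.413333)) = 0.75 × (1 − 0.661442) = 0.253919.
Expected differing sites = pL ≈ 0.253919 × 1166 = 296.069554 ≈ 296.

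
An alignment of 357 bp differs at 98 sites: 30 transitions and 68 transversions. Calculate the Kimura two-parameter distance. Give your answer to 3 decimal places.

0.342

P = 30/357 ≈ 0.084034 and Q = 68/357 ≈ 0.190476.
Under the Kimura two-parameter model, d = −½ ln(1 − 2P − Q) − ¼ ln(1 − 2Q).
1 − 2P − Q = 0.641456, giving −½ ln(0.641456) = 0.222007.
1 − 2Q = 0.619048, giving −¼ ln(0.619048) = 0.119893.
d = 0.222007 + 0.119893 = 0.341900.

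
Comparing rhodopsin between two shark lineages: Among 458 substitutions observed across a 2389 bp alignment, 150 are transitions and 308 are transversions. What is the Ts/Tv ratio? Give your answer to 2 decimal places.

0.49

R = 150/308 = 0.487012… ≈ 0.49 (to 2 d.p.).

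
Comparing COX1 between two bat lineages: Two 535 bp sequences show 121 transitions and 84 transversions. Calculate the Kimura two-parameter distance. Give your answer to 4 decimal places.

0.5642

P = 121/535 ≈ 0.226168 and Q = 84/535 ≈ 0.157009.
Under the Kimura two-parameter model, d = −½ ln(1 − 2P − Q) − ¼ ln(1 − 2Q).
1 − 2P − Q = 0.390655, giving −½ ln(0.390655) = 0.469965.
1 − 2Q = 0.685982, giving −¼ ln(0.685982) = 0.094226.
d = 0.469965 + 0.094226 = 0.564191.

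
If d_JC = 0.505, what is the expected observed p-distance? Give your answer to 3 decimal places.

0.367

p = (3/4)(1 − e^(−4d/3)) = 0.75 × (1 − e^(-0.673333)) = 0.75 × (1 − 0.510006) = 0.367496.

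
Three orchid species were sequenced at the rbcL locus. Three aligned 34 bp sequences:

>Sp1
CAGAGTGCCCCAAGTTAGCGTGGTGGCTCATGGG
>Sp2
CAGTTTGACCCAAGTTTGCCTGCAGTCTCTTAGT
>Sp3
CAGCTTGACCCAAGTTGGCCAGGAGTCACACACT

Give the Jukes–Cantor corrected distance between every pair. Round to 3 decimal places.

Sp1–Sp2: 11/34 sites differ → p ≈ 0.323529, d = −0.75 ln(1 − 0.431372) = 0.423397 ≈ 0.423.
Sp1–Sp3: 13/34 sites differ → p ≈ 0.382353, d = −0.75 ln(1 − 0.509804) = 0.534712 ≈ 0.535.
Sp2–Sp3: 8/34 sites differ → p ≈ 0.235294, d = −0.75 ln(1 − 0.313725) = 0.282358 ≈ 0.282.

d(Sp1,Sp2) = 0.423, d(Sp1,Sp3) = 0.535, d(Sp2,Sp3) = 0.282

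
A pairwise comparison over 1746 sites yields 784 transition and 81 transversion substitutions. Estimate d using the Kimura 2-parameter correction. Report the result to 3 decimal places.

P = 784/1746 ≈ 0.449026 and Q = 81/1746 ≈ 0.046392.
Under the Kimura two-parameter model, d = −½ ln(1 − 2P − Q) − ¼ ln(1 − 2Q).
1 − 2P − Q = 0.055556, giving −½ ln(0.055556) = 1.445182.
1 − 2Q = 0.907216, giving −¼ ln(0.907216) = 0.024344.
d = 1.445182 + 0.024344 = 1.469526.

1.470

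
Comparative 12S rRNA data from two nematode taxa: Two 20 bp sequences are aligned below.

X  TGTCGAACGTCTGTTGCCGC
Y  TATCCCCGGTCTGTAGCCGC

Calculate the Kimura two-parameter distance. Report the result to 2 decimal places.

Of 20 sites, 1 differences are transitions and 5 are transversions, so P = 1/20 = 0.05 and Q = 5/20 = 0.25.
Under the Kimura two-parameter model, d = −½ ln(1 − 2P − Q) − ¼ ln(1 − 2Q).
1 − 2P − Q = 0.65, giving −½ ln(0.65) = 0.215391.
1 − 2Q = 0.5, giving −¼ ln(0.5) = 0.173287.
d = 0.215391 + 0.173287 = 0.388678.

0.39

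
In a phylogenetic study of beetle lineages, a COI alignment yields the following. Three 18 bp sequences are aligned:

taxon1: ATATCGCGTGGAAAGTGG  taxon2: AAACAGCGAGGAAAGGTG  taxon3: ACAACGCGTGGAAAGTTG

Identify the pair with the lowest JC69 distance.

taxon1 and taxon3

taxon1–taxon2: 6/18 differ, p = 0.333, d = 0.441.
taxon1–taxon3: 3/18 differ, p = 0.167, d = 0.188.
taxon2–taxon3: 5/18 differ, p = 0.278, d = 0.347.
The smallest distance is between taxon1 and taxon3.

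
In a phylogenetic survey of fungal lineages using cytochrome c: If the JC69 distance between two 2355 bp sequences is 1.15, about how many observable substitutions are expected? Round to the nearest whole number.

Invert JC69: p = (3/4)(1 − e^(−4d/3)) = 0.75 × (1 − e^(-1.533333)) = 0.75 × (1 − 0.215815) = 0.588139.
Expected differing sites = pL ≈ 0.588139 × 2355 = 1385.067345 ≈ 1385.

1385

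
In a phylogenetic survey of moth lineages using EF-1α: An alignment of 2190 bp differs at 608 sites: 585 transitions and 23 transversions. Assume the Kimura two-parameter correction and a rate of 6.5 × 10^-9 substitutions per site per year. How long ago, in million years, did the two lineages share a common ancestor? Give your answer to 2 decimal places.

P = 585/2190 ≈ 0.267123 and Q = 23/2190 ≈ 0.010502.
Under the Kimura two-parameter model, d = −½ ln(1 − 2P − Q) − ¼ ln(1 − 2Q).
1 − 2P − Q = 0.455252, giving −½ ln(0.455252) = 0.393452.
1 − 2Q = 0.978996, giving −¼ ln(0.978996) = 0.005307.
d = 0.393452 + 0.005307 = 0.398759.
Under a molecular clock d = 2μt, so t = d/(2μ) = 0.398759 / (2 × 6.5 × 10^-9) = 30.67 million years.

30.67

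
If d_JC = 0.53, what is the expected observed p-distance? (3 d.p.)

0.380

p = (3/4)(1 − e^(−4d/3)) = 0.75 × (1 − e^(-0.706667)) = 0.75 × (1 − 0.493286) = 0.380036.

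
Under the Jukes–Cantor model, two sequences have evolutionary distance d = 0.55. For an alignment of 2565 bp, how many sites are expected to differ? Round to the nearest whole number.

Invert JC69: p = (3/4)(1 − e^(−4d/3)) = 0.75 × (1 − e^(-0.733333)) = 0.75 × (1 − 0.480305) = 0.389771.
Expected differing sites = pL ≈ 0.389771 × 2565 = 999.762615 ≈ 1000.

1000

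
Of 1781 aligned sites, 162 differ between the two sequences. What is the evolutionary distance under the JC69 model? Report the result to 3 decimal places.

p = 162/1781 ≈ 0.09096.
d = −(3/4) ln(1 − 4p/3) = −0.75 ln(1 − 0.12128) = −0.75 ln(0.87872)
  = −0.75 × (-0.129289) = 0.096967 substitutions/site.

0.097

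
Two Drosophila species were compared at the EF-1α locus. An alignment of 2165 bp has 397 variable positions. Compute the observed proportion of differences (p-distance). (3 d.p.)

0.183

p = 397/2165 = 0.183371… ≈ 0.183 (to 3 d.p.).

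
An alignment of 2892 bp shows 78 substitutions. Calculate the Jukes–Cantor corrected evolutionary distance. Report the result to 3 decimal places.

0.027

p = 78/2892 ≈ 0.026971.
d = −(3/4) ln(1 − 4p/3) = −0.75 ln(1 − 0.035961) = −0.75 ln(0.964039)
  = −0.75 × (-0.036624) = 0.027468 substitutions/site.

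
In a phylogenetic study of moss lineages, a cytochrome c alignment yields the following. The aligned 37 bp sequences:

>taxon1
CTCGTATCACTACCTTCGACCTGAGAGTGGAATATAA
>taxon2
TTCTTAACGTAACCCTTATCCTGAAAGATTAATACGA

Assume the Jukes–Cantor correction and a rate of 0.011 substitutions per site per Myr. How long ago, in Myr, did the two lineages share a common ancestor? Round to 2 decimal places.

The sequences differ at 16 of 37 sites, so p = 16/37 ≈ 0.432432.
d = −(3/4) ln(1 − 4p/3) = −0.75 ln(1 − 0.576576) = −0.75 ln(0.423424)
  = −0.75 × (-0.859381) = 0.644536 substitutions/site.
Under a molecular clock d = 2μt, so t = d/(2μ) = 0.644536 / (2 × 0.011) = 29.30 Myr.

29.30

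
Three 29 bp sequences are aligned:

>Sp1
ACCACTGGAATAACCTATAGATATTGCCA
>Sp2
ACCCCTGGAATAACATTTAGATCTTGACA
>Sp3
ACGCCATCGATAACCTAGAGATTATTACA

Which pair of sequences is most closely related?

Sp1 and Sp2

Sp1–Sp2: 5/29 differ, p = 0.172, d = 0.196.
Sp1–Sp3: 11/29 differ, p = 0.379, d = 0.529.
Sp2–Sp3: 11/29 differ, p = 0.379, d = 0.529.
The smallest distance is between Sp1 and Sp2.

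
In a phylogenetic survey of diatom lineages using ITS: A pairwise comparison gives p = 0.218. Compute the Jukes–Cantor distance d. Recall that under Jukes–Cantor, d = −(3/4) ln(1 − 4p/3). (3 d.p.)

0.258

d = −(3/4) ln(1 − 4p/3) = −0.75 ln(1 − 0.290667) = −0.75 ln(0.709333)
  = −0.75 × (-0.343430) = 0.257573 substitutions/site.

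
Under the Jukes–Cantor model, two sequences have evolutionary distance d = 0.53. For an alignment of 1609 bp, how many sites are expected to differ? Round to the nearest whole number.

611

Invert JC69: p = (3/4)(1 − e^(−4d/3)) = 0.75 × (1 − e^(-0.706667)) = 0.75 × (1 − 0.493286) = 0.380036.
Expected differing sites = pL ≈ 0.380036 × 1609 = 611.477924 ≈ 611.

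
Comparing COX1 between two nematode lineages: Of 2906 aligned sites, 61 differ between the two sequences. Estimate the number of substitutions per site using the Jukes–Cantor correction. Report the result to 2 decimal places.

p = 61/2906 ≈ 0.020991.
d = −(3/4) ln(1 − 4p/3) = −0.75 ln(1 − 0.027988) = −0.75 ln(0.972012)
  = −0.75 × (-0.028387) = 0.021290 substitutions/site.

0.02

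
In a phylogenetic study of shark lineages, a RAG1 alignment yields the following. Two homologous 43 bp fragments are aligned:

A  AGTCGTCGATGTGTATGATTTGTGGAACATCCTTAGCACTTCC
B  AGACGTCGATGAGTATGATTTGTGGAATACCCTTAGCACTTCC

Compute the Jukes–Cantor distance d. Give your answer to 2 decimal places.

0.10

The sequences differ at 4 of 43 sites (3, 12, 28, 30), so p = 4/43 ≈ 0.093023.
d = −(3/4) ln(1 − 4p/3) = −0.75 ln(1 − 0.124031) = −0.75 ln(0.875969)
  = −0.75 × (-0.132425) = 0.099319 substitutions/site.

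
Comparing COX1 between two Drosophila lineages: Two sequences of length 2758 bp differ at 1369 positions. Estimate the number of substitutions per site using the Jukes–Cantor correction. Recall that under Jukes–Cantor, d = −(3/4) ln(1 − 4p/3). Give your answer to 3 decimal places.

0.813

p = 1369/2758 ≈ 0.496374.
d = −(3/4) ln(1 − 4p/3) = −0.75 ln(1 − 0.661832) = −0.75 ln(0.338168)
  = −0.75 × (-1.084212) = 0.813159 substitutions/site.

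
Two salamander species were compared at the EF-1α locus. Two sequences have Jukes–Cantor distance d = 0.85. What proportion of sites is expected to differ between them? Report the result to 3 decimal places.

p = (3/4)(1 − e^(−4d/3)) = 0.75 × (1 − e^(-1.133333)) = 0.75 × (1 − 0.321958) = 0.508532.

0.509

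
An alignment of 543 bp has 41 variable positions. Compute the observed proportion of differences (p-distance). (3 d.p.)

0.076

p = 41/543 = 0.075506… ≈ 0.076 (to 3 d.p.).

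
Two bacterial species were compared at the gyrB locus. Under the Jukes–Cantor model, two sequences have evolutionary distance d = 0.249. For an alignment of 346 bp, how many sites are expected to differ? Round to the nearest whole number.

73

Invert JC69: p = (3/4)(1 − e^(−4d/3)) = 0.75 × (1 − e^(-0.332)) = 0.75 × (1 − 0.717487) = 0.211885.
Expected differing sites = pL ≈ 0.211885 × 346 = 73.31221 ≈ 73.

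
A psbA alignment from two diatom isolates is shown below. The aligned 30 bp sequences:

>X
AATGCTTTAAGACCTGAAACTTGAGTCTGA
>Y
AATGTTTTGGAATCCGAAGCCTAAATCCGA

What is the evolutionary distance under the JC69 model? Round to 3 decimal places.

The sequences differ at 11 of 30 sites, so p = 11/30 ≈ 0.366667.
d = −(3/4) ln(1 − 4p/3) = −0.75 ln(1 − 0.488889) = −0.75 ln(0.511111)
  = −0.75 × (-0.671168) = 0.503376 substitutions/site.

0.503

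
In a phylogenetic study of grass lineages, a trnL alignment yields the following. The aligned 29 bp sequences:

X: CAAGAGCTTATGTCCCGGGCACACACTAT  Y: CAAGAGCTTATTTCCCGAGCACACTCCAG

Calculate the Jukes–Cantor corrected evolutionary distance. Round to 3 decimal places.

The sequences differ at 5 of 29 sites (12, 18, 25, 27, 29), so p = 5/29 ≈ 0.172414.
d = −(3/4) ln(1 − 4p/3) = −0.75 ln(1 − 0.229885) = −0.75 ln(0.770115)
  = −0.75 × (-0.261215) = 0.195911 substitutions/site.

0.196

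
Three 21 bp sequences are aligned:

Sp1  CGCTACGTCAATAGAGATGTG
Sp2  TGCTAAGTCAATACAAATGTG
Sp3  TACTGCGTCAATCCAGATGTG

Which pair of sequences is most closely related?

Sp1 and Sp2

Sp1–Sp2: 4/21 differ, p = 0.190, d = 0.220.
Sp1–Sp3: 5/21 differ, p = 0.238, d = 0.286.
Sp2–Sp3: 5/21 differ, p = 0.238, d = 0.286.
The smallest distance is between Sp1 and Sp2.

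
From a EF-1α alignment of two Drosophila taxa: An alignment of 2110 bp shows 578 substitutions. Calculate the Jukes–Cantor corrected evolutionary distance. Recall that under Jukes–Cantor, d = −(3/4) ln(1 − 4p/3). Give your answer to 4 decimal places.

p = 578/2110 ≈ 0.273934.
d = −(3/4) ln(1 − 4p/3) = −0.75 ln(1 − 0.365245) = −0.75 ln(0.634755)
  = −0.75 × (-0.454516) = 0.340887 substitutions/site.

0.3409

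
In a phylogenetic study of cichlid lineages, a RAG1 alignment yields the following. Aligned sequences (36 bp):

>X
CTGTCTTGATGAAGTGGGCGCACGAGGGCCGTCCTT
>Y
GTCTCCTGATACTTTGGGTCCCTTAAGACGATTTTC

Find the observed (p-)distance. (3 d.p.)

The sequences differ at 19 of 36 positions.
p = 19/36 = 0.527777… ≈ 0.528 (to 3 d.p.).

0.528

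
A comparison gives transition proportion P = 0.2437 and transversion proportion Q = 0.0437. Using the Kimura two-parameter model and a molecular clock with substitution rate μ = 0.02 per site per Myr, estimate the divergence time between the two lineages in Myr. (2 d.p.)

10.04

Under the Kimura two-parameter model, d = −½ ln(1 − 2P − Q) − ¼ ln(1 − 2Q).
1 − 2P − Q = 0.4689, giving −½ ln(0.4689) = 0.378683.
1 − 2Q = 0.9126, giving −¼ ln(0.9126) = 0.022864.
d = 0.378683 + 0.022864 = 0.401547.
Under a molecular clock d = 2μt, so t = d/(2μ) = 0.401547 / (2 × 0.02) = 10.04 Myr.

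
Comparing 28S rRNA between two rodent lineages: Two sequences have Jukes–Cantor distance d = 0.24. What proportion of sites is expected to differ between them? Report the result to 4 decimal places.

0.2054

p = (3/4)(1 − e^(−4d/3)) = 0.75 × (1 − e^(-0.32)) = 0.75 × (1 − 0.726149) = 0.205388.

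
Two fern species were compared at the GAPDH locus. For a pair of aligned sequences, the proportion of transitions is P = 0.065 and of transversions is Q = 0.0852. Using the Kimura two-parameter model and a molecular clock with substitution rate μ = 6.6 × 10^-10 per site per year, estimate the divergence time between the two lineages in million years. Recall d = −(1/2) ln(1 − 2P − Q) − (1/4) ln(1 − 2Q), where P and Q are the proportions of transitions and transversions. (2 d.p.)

Under the Kimura two-parameter model, d = −½ ln(1 − 2P − Q) − ¼ ln(1 − 2Q).
1 − 2P − Q = 0.7848, giving −½ ln(0.7848) = 0.121163.
1 − 2Q = 0.8296, giving −¼ ln(0.8296) = 0.046703.
d = 0.121163 + 0.046703 = 0.167866.
Under a molecular clock d = 2μt, so t = d/(2μ) = 0.167866 / (2 × 6.6 × 10^-10) = 127.17 million years.

127.17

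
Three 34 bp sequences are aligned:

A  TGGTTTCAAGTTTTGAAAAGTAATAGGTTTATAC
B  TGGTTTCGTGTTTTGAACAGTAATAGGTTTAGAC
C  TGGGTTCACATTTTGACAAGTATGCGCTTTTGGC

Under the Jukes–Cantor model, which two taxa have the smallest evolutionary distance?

A and B

A–B: 4/34 differ, p = 0.118, d = 0.128.
A–C: 11/34 differ, p = 0.324, d = 0.423.
B–C: 12/34 differ, p = 0.353, d = 0.477.
The smallest distance is between A and B.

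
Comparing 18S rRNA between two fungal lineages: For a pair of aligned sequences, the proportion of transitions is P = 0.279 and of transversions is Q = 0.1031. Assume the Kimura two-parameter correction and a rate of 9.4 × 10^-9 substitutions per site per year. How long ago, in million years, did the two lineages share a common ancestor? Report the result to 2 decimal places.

31.85

Under the Kimura two-parameter model, d = −½ ln(1 − 2P − Q) − ¼ ln(1 − 2Q).
1 − 2P − Q = 0.3389, giving −½ ln(0.3389) = 0.541025.
1 − 2Q = 0.7938, giving −¼ ln(0.7938) = 0.057731.
d = 0.541025 + 0.057731 = 0.598756.
Under a molecular clock d = 2μt, so t = d/(2μ) = 0.598756 / (2 × 9.4 × 10^-9) = 31.85 million years.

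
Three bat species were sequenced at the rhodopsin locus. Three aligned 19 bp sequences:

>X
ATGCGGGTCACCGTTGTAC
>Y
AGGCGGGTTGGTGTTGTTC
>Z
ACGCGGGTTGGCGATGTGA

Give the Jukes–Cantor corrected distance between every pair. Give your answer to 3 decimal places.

X–Y: 6/19 sites differ → p ≈ 0.315789, d = −0.75 ln(1 − 0.421052) = 0.409907 ≈ 0.410.
X–Z: 7/19 sites differ → p ≈ 0.368421, d = −0.75 ln(1 − 0.491228) = 0.506816 ≈ 0.507.
Y–Z: 5/19 sites differ → p ≈ 0.263158, d = −0.75 ln(1 − 0.350877) = 0.324100 ≈ 0.324.

d(X,Y) = 0.410, d(X,Z) = 0.507, d(Y,Z) = 0.324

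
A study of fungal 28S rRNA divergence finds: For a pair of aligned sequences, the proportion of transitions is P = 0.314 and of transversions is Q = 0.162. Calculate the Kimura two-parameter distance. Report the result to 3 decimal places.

0.878

Under the Kimura two-parameter model, d = −½ ln(1 − 2P − Q) − ¼ ln(1 − 2Q).
1 − 2P − Q = 0.21, giving −½ ln(0.21) = 0.780324.
1 − 2Q = 0.676, giving −¼ ln(0.676) = 0.097891.
d = 0.780324 + 0.097891 = 0.878215.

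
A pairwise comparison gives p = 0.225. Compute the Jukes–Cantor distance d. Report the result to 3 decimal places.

0.268

d = −(3/4) ln(1 − 4p/3) = −0.75 ln(1 − 0.3) = −0.75 ln(0.7)
  = −0.75 × (-0.356675) = 0.267506 substitutions/site.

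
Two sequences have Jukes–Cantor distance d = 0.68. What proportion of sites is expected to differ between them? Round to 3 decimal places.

p = (3/4)(1 − e^(−4d/3)) = 0.75 × (1 − e^(-0.906667)) = 0.75 × (1 − 0.403868) = 0.447099.

0.447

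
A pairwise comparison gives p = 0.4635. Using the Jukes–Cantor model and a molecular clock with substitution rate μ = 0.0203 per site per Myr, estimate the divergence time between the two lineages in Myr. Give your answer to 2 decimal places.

d = −(3/4) ln(1 − 4p/3) = −0.75 ln(1 − 0.618) = −0.75 ln(0.382)
  = −0.75 × (-0.962335) = 0.721751 substitutions/site.
Under a molecular clock d = 2μt, so t = d/(2μ) = 0.721751 / (2 × 0.0203) = 17.78 Myr.

17.78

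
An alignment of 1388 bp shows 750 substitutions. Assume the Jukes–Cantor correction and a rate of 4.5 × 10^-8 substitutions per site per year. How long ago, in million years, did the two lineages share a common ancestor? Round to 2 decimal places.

10.62

p = 750/1388 ≈ 0.540346.
d = −(3/4) ln(1 − 4p/3) = −0.75 ln(1 − 0.720461) = −0.75 ln(0.279539)
  = −0.75 × (-1.274613) = 0.955960 substitutions/site.
Under a molecular clock d = 2μt, so t = d/(2μ) = 0.955960 / (2 × 4.5 × 10^-8) = 10.62 million years.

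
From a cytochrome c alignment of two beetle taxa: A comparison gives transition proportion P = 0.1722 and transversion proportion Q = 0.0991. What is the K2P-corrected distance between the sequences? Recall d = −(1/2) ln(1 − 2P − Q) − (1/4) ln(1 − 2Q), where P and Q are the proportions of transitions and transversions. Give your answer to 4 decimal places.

Under the Kimura two-parameter model, d = −½ ln(1 − 2P − Q) − ¼ ln(1 − 2Q).
1 − 2P − Q = 0.5565, giving −½ ln(0.5565) = 0.293044.
1 − 2Q = 0.8018, giving −¼ ln(0.8018) = 0.055224.
d = 0.293044 + 0.055224 = 0.348268.

0.3483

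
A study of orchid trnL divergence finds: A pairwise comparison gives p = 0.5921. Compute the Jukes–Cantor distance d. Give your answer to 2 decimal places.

d = −(3/4) ln(1 − 4p/3) = −0.75 ln(1 − 0.789467) = −0.75 ln(0.210533)
  = −0.75 × (-1.558113) = 1.168585 substitutions/site.

1.17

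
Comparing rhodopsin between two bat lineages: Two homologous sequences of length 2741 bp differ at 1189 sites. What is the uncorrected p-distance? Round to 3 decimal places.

p = 1189/2741 = 0.433783… ≈ 0.434 (to 3 d.p.).

0.434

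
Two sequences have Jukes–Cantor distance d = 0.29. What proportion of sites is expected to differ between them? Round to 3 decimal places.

0.241

p = (3/4)(1 − e^(−4d/3)) = 0.75 × (1 − e^(-0.386667)) = 0.75 × (1 − 0.679317) = 0.240512.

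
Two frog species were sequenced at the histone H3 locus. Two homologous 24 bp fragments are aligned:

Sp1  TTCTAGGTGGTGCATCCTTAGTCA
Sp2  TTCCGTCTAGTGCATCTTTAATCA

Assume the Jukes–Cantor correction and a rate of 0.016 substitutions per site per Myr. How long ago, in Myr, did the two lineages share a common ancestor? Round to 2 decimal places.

11.54

The sequences differ at 7 of 24 sites (4, 5, 6, 7, 9, 17, 21), so p = 7/24 ≈ 0.291667.
d = −(3/4) ln(1 − 4p/3) = −0.75 ln(1 − 0.388889) = −0.75 ln(0.611111)
  = −0.75 × (-0.492477) = 0.369358 substitutions/site.
Under a molecular clock d = 2μt, so t = d/(2μ) = 0.369358 / (2 × 0.016) = 11.54 Myr.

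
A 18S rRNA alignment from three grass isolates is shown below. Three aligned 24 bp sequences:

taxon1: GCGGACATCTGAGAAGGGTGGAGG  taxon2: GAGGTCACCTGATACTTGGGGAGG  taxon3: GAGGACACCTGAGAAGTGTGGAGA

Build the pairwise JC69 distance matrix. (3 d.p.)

d(taxon1,taxon2) = 0.441, d(taxon1,taxon3) = 0.188, d(taxon2,taxon3) = 0.304

taxon1–taxon2: 8/24 sites differ → p ≈ 0.333333, d = −0.75 ln(1 − 0.444444) = 0.440839 ≈ 0.441.
taxon1–taxon3: 4/24 sites differ → p ≈ 0.166667, d = −0.75 ln(1 − 0.222223) = 0.188487 ≈ 0.188.
taxon2–taxon3: 6/24 sites differ → p = 0.25, d = −0.75 ln(1 − 0.333333) = 0.304098 ≈ 0.304.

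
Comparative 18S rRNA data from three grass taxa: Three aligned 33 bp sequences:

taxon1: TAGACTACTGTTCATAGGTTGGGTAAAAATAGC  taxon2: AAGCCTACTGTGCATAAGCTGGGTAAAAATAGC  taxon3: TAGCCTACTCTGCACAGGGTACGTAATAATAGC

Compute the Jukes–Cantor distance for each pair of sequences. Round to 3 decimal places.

taxon1–taxon2: 5/33 sites differ → p ≈ 0.151515, d = −0.75 ln(1 − 0.20202) = 0.169254 ≈ 0.169.
taxon1–taxon3: 8/33 sites differ → p ≈ 0.242424, d = −0.75 ln(1 − 0.323232) = 0.292820 ≈ 0.293.
taxon2–taxon3: 8/33 sites differ → p ≈ 0.242424, d = −0.75 ln(1 − 0.323232) = 0.292820 ≈ 0.293.

d(taxon1,taxon2) = 0.169, d(taxon1,taxon3) = 0.293, d(taxon2,taxon3) = 0.293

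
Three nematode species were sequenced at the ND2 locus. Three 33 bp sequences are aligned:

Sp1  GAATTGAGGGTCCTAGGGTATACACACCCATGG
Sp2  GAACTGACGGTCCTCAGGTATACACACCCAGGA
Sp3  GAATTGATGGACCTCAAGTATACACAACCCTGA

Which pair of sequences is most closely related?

Sp1–Sp2: 6/33 differ, p = 0.182, d = 0.208.
Sp1–Sp3: 8/33 differ, p = 0.242, d = 0.293.
Sp2–Sp3: 7/33 differ, p = 0.212, d = 0.249.
The smallest distance is between Sp1 and Sp2.

Sp1 and Sp2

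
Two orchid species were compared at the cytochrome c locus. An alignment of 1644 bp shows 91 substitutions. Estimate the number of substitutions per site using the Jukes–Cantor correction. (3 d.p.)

0.058

p = 91/1644 ≈ 0.055353.
d = −(3/4) ln(1 − 4p/3) = −0.75 ln(1 − 0.073804) = −0.75 ln(0.926196)
  = −0.75 × (-0.076669) = 0.057502 substitutions/site.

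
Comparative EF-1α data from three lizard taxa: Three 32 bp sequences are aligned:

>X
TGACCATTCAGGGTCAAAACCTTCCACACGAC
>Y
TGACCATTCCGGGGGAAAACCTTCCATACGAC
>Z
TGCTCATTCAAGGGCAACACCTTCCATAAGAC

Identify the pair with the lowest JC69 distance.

X–Y: 4/32 differ, p = 0.125, d = 0.137.
X–Z: 7/32 differ, p = 0.219, d = 0.259.
Y–Z: 7/32 differ, p = 0.219, d = 0.259.
The smallest distance is between X and Y.

X and Y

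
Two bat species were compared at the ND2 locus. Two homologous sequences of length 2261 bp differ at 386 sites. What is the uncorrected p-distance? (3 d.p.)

0.171

p = 386/2261 = 0.170720… ≈ 0.171 (to 3 d.p.).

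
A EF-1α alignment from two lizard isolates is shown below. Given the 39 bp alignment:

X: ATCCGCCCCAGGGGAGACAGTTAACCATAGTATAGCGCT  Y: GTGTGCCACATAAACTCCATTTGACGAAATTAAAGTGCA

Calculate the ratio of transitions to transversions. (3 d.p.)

0.583

Transitions are A↔G and C↔T; transversions are all other mismatches.
Transitions: 7. Transversions: 12.
R = 7/12 = 0.583333… ≈ 0.583 (to 3 d.p.).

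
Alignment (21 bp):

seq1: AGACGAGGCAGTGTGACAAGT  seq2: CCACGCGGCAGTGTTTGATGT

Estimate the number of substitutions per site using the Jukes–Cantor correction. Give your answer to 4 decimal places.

The sequences differ at 7 of 21 sites (1, 2, 6, 15, 16, 17, 19), so p = 7/21 ≈ 0.333333.
d = −(3/4) ln(1 − 4p/3) = −0.75 ln(1 − 0.444444) = −0.75 ln(0.555556)
  = −0.75 × (-0.587786) = 0.440840 substitutions/site.

0.4408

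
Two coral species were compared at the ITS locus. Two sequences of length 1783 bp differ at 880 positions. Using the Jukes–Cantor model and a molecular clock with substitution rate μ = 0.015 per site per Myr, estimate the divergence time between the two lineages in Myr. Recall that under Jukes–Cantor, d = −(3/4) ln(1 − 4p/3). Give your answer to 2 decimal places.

p = 880/1783 ≈ 0.49355.
d = −(3/4) ln(1 − 4p/3) = −0.75 ln(1 − 0.658067) = −0.75 ln(0.341933)
  = −0.75 × (-1.073140) = 0.804855 substitutions/site.
Under a molecular clock d = 2μt, so t = d/(2μ) = 0.804855 / (2 × 0.015) = 26.83 Myr.

26.83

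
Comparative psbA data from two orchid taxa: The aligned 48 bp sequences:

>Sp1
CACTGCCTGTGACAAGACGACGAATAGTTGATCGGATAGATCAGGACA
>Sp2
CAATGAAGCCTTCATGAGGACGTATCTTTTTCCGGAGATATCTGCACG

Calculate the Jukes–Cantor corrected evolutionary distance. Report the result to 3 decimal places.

0.657

The sequences differ at 21 of 48 sites, so p = 21/48 = 0.4375.
d = −(3/4) ln(1 − 4p/3) = −0.75 ln(1 − 0.583333) = −0.75 ln(0.416667)
  = −0.75 × (-0.875468) = 0.656601 substitutions/site.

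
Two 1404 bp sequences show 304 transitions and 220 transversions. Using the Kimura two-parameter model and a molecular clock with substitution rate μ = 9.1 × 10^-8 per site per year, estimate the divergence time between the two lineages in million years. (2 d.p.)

2.96

P = 304/1404 ≈ 0.216524 and Q = 220/1404 ≈ 0.156695.
Under the Kimura two-parameter model, d = −½ ln(1 − 2P − Q) − ¼ ln(1 − 2Q).
1 − 2P − Q = 0.410257, giving −½ ln(0.410257) = 0.445486.
1 − 2Q = 0.68661, giving −¼ ln(0.68661) = 0.093997.
d = 0.445486 + 0.093997 = 0.539483.
Under a molecular clock d = 2μt, so t = d/(2μ) = 0.539483 / (2 × 9.1 × 10^-8) = 2.96 million years.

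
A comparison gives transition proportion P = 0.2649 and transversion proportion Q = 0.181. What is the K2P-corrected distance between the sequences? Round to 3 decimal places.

Under the Kimura two-parameter model, d = −½ ln(1 − 2P − Q) − ¼ ln(1 − 2Q).
1 − 2P − Q = 0.2892, giving −½ ln(0.2892) = 0.620318.
1 − 2Q = 0.638, giving −¼ ln(0.638) = 0.112354.
d = 0.620318 + 0.112354 = 0.732672.

0.733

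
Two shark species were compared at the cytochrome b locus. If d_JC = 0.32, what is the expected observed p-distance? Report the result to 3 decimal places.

0.260

p = (3/4)(1 − e^(−4d/3)) = 0.75 × (1 − e^(-0.426667)) = 0.75 × (1 − 0.652681) = 0.260489.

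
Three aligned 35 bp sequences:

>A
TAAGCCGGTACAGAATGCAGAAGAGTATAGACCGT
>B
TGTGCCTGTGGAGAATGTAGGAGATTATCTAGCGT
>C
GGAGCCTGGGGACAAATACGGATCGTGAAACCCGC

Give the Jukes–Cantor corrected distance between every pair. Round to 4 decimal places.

d(A,B) = 0.4073, d(A,C) = 0.9650, d(B,C) = 0.8681

A–B: 11/35 sites differ → p ≈ 0.314286, d = −0.75 ln(1 − 0.419048) = 0.407315 ≈ 0.4073.
A–C: 19/35 sites differ → p ≈ 0.542857, d = −0.75 ln(1 − 0.723809) = 0.964997 ≈ 0.9650.
B–C: 18/35 sites differ → p ≈ 0.514286, d = −0.75 ln(1 − 0.685715) = 0.868091 ≈ 0.8681.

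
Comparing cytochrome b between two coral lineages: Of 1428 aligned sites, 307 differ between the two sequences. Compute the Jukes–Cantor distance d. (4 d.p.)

p = 307/1428 ≈ 0.214986.
d = −(3/4) ln(1 − 4p/3) = −0.75 ln(1 − 0.286648) = −0.75 ln(0.713352)
  = −0.75 × (-0.337780) = 0.253335 substitutions/site.

0.2533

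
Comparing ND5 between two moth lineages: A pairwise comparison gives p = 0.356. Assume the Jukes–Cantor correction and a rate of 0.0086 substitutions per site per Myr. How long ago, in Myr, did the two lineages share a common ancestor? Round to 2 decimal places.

28.07

d = −(3/4) ln(1 − 4p/3) = −0.75 ln(1 − 0.474667) = −0.75 ln(0.525333)
  = −0.75 × (-0.643723) = 0.482792 substitutions/site.
Under a molecular clock d = 2μt, so t = d/(2μ) = 0.482792 / (2 × 0.0086) = 28.07 Myr.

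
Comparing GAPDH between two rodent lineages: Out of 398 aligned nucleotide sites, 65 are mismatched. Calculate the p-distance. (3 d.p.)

p = 65/398 = 0.163316… ≈ 0.163 (to 3 d.p.).

0.163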